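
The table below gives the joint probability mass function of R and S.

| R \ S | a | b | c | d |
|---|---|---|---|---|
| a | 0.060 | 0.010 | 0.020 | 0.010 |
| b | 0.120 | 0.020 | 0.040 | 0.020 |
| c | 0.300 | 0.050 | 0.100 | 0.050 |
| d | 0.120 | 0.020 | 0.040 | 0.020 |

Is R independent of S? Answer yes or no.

yes

Every cell satisfies P(R,S) = P(R)·P(S). For instance P(R=d) = 0.200, P(S=b) = 0.100, and 0.200×0.100 = 0.020 matches the joint entry. So R and S are independent.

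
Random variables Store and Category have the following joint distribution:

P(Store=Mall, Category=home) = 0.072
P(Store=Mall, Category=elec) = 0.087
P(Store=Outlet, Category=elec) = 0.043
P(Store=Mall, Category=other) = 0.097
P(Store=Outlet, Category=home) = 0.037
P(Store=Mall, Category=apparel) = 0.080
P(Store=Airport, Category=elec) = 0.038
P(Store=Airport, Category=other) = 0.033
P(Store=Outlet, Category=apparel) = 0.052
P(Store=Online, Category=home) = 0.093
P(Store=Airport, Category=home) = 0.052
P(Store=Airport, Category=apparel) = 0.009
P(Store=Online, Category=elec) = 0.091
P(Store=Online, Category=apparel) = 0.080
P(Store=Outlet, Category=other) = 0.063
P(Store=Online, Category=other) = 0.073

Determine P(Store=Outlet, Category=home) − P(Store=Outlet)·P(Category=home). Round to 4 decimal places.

P(Store=Outlet) = 0.052 + 0.043 + 0.037 + 0.063 = 0.195.
P(Category=home) = 0.072 + 0.052 + 0.037 + 0.093 = 0.254.
P(Store=Outlet, Category=home) − P(Store=Outlet)P(Category=home) = 0.037 − 0.195×0.254 = -0.0125.

-0.0125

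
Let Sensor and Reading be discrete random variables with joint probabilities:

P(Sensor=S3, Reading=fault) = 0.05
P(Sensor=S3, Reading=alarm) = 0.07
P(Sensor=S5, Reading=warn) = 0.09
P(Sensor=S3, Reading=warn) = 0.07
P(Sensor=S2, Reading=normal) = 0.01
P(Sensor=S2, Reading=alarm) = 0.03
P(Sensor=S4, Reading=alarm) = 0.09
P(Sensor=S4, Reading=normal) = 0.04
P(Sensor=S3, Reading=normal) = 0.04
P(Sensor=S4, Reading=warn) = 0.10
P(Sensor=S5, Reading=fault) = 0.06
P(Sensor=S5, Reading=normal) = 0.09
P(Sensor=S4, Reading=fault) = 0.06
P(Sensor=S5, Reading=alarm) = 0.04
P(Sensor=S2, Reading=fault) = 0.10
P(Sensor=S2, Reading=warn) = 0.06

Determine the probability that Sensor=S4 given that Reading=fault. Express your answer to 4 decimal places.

P(Reading=fault) = 0.10 + 0.05 + 0.06 + 0.06 = 0.27.
P(Sensor=S4 | Reading=fault) = 0.06/0.27 = 0.2222.

0.2222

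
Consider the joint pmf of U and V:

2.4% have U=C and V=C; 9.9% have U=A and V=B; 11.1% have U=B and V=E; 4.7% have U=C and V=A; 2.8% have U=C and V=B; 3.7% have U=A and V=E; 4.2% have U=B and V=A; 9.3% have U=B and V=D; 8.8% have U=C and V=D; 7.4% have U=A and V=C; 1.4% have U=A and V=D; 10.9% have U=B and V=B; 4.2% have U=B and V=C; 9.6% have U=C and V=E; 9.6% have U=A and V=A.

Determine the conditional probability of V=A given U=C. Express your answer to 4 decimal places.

P(U=C) = 0.047 + 0.028 + 0.024 + 0.088 + 0.096 = 0.283.
P(V=A | U=C) = 0.047/0.283 = 0.1661.

0.1661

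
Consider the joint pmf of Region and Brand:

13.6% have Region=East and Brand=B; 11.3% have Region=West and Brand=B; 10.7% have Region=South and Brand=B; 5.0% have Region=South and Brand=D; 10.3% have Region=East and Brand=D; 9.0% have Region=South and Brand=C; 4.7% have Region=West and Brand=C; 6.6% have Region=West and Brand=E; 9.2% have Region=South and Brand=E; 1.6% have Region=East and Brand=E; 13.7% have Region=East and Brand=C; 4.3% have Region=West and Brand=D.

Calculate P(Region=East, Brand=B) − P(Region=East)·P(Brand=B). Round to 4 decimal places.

-0.0036

P(Region=East) = 0.136 + 0.137 + 0.103 + 0.016 = 0.392.
P(Brand=B) = 0.107 + 0.136 + 0.113 = 0.356.
P(Region=East, Brand=B) − P(Region=East)P(Brand=B) = 0.136 − 0.392×0.356 = -0.0036.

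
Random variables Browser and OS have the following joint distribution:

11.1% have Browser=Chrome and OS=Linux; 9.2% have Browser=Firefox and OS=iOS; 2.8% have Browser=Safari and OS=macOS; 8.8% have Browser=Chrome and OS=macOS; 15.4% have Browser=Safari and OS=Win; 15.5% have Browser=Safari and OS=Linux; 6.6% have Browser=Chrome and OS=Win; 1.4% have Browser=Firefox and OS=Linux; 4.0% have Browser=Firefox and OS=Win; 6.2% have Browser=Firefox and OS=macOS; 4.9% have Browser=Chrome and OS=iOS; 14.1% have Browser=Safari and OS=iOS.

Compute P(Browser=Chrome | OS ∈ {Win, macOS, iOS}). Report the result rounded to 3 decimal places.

0.282

P(OS=Win) = 0.066 + 0.040 + 0.154 = 0.260.
P(OS=macOS) = 0.088 + 0.062 + 0.028 = 0.178.
P(OS=iOS) = 0.049 + 0.092 + 0.141 = 0.282.
P(OS ∈ {Win, macOS, iOS}) = 0.260 + 0.178 + 0.282 = 0.720; P(Browser=Chrome, OS ∈ {Win, macOS, iOS}) = 0.066 + 0.088 + 0.049 = 0.203.
P(Browser=Chrome | OS ∈ {Win, macOS, iOS}) = 0.203/0.720 = 0.282.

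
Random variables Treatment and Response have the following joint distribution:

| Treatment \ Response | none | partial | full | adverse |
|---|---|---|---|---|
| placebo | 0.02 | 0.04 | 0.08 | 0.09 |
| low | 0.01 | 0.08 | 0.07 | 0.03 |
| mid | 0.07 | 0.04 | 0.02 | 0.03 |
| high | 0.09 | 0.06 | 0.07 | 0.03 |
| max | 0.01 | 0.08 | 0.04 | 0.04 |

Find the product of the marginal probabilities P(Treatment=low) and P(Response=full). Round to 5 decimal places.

0.05320

P(Treatment=low) = 0.01 + 0.08 + 0.07 + 0.03 = 0.19.
P(Response=full) = 0.08 + 0.07 + 0.02 + 0.07 + 0.04 = 0.28.
Product: 0.19 × 0.28 = 0.05320.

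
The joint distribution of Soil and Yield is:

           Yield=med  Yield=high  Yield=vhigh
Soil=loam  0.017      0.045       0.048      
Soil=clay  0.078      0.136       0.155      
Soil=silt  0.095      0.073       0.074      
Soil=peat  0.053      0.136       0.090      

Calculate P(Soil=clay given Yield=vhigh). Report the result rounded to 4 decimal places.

P(Yield=vhigh) = 0.048 + 0.155 + 0.074 + 0.090 = 0.367.
P(Soil=clay | Yield=vhigh) = 0.155/0.367 = 0.4223.

0.4223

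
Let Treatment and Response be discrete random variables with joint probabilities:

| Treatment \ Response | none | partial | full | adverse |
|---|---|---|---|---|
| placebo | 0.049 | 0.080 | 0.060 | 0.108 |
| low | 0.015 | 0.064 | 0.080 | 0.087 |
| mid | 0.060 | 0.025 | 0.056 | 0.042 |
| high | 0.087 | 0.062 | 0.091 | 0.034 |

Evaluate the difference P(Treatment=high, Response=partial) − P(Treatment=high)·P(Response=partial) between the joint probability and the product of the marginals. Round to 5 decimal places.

P(Treatment=high) = 0.087 + 0.062 + 0.091 + 0.034 = 0.274.
P(Response=partial) = 0.080 + 0.064 + 0.025 + 0.062 = 0.231.
P(Treatment=high, Response=partial) − P(Treatment=high)P(Response=partial) = 0.062 − 0.274×0.231 = -0.00129.

-0.00129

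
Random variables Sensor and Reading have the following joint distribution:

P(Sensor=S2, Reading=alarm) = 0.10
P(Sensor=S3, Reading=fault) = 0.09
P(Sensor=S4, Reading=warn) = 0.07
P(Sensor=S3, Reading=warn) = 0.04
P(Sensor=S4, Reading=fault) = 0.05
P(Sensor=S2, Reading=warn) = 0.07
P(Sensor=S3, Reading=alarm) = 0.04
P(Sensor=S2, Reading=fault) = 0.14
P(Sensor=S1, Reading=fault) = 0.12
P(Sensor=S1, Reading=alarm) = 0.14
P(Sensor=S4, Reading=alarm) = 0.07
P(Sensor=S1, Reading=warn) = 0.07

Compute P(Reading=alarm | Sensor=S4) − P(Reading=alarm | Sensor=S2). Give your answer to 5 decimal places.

0.04584

P(Sensor=S4) = 0.07 + 0.07 + 0.05 = 0.19; P(Reading=alarm | Sensor=S4) = 0.07/0.19 = 0.368421.
P(Sensor=S2) = 0.07 + 0.10 + 0.14 = 0.31; P(Reading=alarm | Sensor=S2) = 0.10/0.31 = 0.322581.
Difference = 0.04584.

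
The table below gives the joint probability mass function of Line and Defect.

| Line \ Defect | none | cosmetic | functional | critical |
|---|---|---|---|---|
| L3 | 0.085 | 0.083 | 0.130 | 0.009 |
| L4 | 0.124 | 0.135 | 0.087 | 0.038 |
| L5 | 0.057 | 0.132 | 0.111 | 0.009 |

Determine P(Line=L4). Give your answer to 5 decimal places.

0.38400

P(Line=L4) = 0.124 + 0.135 + 0.087 + 0.038 = 0.384.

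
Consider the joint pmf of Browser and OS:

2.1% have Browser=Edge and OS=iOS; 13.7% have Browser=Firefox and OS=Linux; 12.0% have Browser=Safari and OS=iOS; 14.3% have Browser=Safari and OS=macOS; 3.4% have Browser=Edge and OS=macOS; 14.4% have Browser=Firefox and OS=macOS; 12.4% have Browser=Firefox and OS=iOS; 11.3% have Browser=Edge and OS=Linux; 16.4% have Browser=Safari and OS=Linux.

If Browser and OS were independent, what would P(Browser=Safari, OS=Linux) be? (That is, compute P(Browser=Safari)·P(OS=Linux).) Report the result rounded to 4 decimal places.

0.1768

P(Browser=Safari) = 0.143 + 0.164 + 0.120 = 0.427.
P(OS=Linux) = 0.137 + 0.164 + 0.113 = 0.414.
Product: 0.427 × 0.414 = 0.1768.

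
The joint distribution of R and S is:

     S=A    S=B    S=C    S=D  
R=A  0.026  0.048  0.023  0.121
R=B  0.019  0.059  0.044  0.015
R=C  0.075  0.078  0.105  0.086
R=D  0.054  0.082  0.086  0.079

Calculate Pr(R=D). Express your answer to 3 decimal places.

0.301

P(R=D) = 0.054 + 0.082 + 0.086 + 0.079 = 0.301.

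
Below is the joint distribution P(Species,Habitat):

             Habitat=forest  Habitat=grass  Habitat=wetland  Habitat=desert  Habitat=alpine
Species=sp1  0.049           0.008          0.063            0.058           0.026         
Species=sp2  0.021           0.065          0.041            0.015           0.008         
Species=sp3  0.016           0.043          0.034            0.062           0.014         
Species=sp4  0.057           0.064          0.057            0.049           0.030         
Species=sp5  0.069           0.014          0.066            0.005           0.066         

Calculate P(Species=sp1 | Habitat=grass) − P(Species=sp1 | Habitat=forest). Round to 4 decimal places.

-0.1899

P(Habitat=grass) = 0.008 + 0.065 + 0.043 + 0.064 + 0.014 = 0.194; P(Species=sp1 | Habitat=grass) = 0.008/0.194 = 0.04124.
P(Habitat=forest) = 0.049 + 0.021 + 0.016 + 0.057 + 0.069 = 0.212; P(Species=sp1 | Habitat=forest) = 0.049/0.212 = 0.23113.
Difference = -0.1899.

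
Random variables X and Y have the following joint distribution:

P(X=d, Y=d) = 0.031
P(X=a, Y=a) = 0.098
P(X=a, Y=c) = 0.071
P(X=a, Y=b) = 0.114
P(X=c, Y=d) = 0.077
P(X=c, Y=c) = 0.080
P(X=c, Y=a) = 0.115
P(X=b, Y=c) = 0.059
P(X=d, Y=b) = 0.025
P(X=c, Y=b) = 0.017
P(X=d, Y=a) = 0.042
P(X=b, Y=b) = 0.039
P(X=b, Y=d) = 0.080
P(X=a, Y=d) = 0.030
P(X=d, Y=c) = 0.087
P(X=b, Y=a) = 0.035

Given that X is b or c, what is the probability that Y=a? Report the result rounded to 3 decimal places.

P(X=b) = 0.035 + 0.039 + 0.059 + 0.080 = 0.213.
P(X=c) = 0.115 + 0.017 + 0.080 + 0.077 = 0.289.
P(X ∈ {b, c}) = 0.213 + 0.289 = 0.502; P(Y=a, X ∈ {b, c}) = 0.035 + 0.115 = 0.150.
P(Y=a | X ∈ {b, c}) = 0.150/0.502 = 0.299.

0.299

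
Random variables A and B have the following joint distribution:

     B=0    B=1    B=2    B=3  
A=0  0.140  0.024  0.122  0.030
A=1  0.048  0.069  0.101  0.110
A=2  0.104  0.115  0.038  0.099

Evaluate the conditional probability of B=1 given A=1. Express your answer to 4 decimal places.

P(A=1) = 0.048 + 0.069 + 0.101 + 0.110 = 0.328.
P(B=1 | A=1) = 0.069/0.328 = 0.2104.

0.2104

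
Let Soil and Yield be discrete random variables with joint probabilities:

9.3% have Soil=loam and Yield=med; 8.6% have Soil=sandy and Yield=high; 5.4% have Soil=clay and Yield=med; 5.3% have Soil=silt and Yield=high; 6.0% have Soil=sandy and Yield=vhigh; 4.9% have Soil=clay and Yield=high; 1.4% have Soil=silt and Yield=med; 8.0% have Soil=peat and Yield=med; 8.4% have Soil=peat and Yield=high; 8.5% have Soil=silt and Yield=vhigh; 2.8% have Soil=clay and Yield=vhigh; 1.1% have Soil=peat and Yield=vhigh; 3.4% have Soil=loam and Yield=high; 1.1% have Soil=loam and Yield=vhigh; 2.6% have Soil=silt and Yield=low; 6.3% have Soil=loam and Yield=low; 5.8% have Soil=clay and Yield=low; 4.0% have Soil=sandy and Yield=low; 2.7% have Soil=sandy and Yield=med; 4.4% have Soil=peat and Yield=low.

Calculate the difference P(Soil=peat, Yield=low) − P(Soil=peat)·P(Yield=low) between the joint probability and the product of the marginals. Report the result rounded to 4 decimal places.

-0.0066

P(Soil=peat) = 0.044 + 0.080 + 0.084 + 0.011 = 0.219.
P(Yield=low) = 0.040 + 0.063 + 0.058 + 0.026 + 0.044 = 0.231.
P(Soil=peat, Yield=low) − P(Soil=peat)P(Yield=low) = 0.044 − 0.219×0.231 = -0.0066.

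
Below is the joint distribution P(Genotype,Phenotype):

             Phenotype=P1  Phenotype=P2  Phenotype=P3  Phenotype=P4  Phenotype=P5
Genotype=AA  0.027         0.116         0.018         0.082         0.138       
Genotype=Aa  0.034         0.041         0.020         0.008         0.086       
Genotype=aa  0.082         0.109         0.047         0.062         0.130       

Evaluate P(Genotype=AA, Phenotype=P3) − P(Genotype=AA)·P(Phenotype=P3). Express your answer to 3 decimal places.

-0.014

P(Genotype=AA) = 0.027 + 0.116 + 0.018 + 0.082 + 0.138 = 0.381.
P(Phenotype=P3) = 0.018 + 0.020 + 0.047 = 0.085.
P(Genotype=AA, Phenotype=P3) − P(Genotype=AA)P(Phenotype=P3) = 0.018 − 0.381×0.085 = -0.014.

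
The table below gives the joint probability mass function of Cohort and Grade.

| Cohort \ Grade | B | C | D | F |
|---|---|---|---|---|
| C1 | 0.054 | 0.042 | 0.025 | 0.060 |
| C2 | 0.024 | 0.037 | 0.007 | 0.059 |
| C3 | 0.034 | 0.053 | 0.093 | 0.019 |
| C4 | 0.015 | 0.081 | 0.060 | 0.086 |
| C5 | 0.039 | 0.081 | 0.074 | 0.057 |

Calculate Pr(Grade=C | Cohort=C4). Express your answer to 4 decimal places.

P(Cohort=C4) = 0.015 + 0.081 + 0.060 + 0.086 = 0.242.
P(Grade=C | Cohort=C4) = 0.081/0.242 = 0.3347.

0.3347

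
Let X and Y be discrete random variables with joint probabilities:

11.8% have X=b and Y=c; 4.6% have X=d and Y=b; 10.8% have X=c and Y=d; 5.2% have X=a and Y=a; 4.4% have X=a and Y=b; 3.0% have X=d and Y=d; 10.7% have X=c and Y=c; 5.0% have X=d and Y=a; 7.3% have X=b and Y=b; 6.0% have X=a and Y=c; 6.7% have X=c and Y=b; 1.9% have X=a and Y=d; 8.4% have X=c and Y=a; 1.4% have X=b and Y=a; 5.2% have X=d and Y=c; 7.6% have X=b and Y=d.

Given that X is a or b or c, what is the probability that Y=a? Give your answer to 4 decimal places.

0.1825

P(X=a) = 0.052 + 0.044 + 0.060 + 0.019 = 0.175.
P(X=b) = 0.014 + 0.073 + 0.118 + 0.076 = 0.281.
P(X=c) = 0.084 + 0.067 + 0.107 + 0.108 = 0.366.
P(X ∈ {a, b, c}) = 0.175 + 0.281 + 0.366 = 0.822; P(Y=a, X ∈ {a, b, c}) = 0.052 + 0.014 + 0.084 = 0.150.
P(Y=a | X ∈ {a, b, c}) = 0.150/0.822 = 0.1825.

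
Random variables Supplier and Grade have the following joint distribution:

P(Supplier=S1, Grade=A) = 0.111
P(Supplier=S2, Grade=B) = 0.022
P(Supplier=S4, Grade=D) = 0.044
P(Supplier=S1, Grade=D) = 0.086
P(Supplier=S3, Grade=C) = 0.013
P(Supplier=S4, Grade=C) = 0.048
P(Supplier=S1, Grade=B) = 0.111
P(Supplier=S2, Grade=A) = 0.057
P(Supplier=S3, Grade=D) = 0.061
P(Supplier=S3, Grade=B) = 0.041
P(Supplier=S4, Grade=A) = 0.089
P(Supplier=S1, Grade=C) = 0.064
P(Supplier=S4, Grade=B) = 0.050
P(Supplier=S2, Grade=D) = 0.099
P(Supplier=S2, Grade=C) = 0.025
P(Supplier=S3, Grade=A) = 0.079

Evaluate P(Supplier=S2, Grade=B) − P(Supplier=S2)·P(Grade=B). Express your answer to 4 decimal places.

P(Supplier=S2) = 0.057 + 0.022 + 0.025 + 0.099 = 0.203.
P(Grade=B) = 0.111 + 0.022 + 0.041 + 0.050 = 0.224.
P(Supplier=S2, Grade=B) − P(Supplier=S2)P(Grade=B) = 0.022 − 0.203×0.224 = -0.0235.

-0.0235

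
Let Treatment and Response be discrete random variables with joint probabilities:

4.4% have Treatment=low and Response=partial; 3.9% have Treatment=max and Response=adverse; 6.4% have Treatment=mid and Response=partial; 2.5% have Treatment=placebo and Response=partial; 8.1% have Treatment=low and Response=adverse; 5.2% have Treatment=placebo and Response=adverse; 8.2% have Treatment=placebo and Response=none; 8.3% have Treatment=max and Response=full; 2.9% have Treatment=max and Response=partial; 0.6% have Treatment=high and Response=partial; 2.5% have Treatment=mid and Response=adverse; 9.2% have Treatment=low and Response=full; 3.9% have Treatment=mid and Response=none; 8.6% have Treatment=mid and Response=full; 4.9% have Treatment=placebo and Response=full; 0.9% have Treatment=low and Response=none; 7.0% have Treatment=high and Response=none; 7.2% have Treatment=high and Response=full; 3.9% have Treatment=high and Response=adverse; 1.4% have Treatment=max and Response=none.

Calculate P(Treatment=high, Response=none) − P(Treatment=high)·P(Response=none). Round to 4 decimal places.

P(Treatment=high) = 0.070 + 0.006 + 0.072 + 0.039 = 0.187.
P(Response=none) = 0.082 + 0.009 + 0.039 + 0.070 + 0.014 = 0.214.
P(Treatment=high, Response=none) − P(Treatment=high)P(Response=none) = 0.070 − 0.187×0.214 = 0.0300.

0.0300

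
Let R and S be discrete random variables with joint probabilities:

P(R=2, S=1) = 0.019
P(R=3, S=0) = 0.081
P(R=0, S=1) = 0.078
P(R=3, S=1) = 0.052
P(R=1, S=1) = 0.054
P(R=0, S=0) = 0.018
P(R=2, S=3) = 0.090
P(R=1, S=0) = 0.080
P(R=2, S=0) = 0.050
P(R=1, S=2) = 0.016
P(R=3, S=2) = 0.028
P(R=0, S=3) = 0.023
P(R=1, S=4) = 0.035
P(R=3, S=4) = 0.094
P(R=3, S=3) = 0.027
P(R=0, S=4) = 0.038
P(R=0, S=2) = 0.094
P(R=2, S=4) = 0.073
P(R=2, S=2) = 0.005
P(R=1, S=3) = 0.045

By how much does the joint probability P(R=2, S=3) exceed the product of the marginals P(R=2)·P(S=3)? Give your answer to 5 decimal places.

P(R=2) = 0.050 + 0.019 + 0.005 + 0.090 + 0.073 = 0.237.
P(S=3) = 0.023 + 0.045 + 0.090 + 0.027 = 0.185.
P(R=2, S=3) − P(R=2)P(S=3) = 0.090 − 0.237×0.185 = 0.04616.

0.04616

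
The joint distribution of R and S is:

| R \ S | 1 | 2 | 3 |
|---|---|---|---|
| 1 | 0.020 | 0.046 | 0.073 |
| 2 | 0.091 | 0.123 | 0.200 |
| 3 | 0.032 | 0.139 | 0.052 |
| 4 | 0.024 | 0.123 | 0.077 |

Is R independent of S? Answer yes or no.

no

P(R=2) = 0.414 and P(S=2) = 0.431, so their product is 0.17843, but P(R=2, S=2) = 0.123. Since these differ, R and S are not independent.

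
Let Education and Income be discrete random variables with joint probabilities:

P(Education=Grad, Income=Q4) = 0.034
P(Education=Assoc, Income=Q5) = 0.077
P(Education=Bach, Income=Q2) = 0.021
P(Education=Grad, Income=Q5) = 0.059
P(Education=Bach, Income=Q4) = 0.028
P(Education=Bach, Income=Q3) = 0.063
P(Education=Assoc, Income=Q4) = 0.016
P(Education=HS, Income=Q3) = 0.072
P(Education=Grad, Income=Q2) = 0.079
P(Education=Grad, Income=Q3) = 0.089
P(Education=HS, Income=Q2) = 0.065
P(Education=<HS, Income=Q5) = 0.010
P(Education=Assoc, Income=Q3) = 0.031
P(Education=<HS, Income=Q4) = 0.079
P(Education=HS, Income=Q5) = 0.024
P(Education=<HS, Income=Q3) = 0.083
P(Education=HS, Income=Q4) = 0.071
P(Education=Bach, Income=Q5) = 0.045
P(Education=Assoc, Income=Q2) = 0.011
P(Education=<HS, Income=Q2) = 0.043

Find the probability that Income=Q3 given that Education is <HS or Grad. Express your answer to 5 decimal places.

P(Education=<HS) = 0.043 + 0.083 + 0.079 + 0.010 = 0.215.
P(Education=Grad) = 0.079 + 0.089 + 0.034 + 0.059 = 0.261.
P(Education ∈ {<HS, Grad}) = 0.215 + 0.261 = 0.476; P(Income=Q3, Education ∈ {<HS, Grad}) = 0.083 + 0.089 = 0.172.
P(Income=Q3 | Education ∈ {<HS, Grad}) = 0.172/0.476 = 0.36134.

0.36134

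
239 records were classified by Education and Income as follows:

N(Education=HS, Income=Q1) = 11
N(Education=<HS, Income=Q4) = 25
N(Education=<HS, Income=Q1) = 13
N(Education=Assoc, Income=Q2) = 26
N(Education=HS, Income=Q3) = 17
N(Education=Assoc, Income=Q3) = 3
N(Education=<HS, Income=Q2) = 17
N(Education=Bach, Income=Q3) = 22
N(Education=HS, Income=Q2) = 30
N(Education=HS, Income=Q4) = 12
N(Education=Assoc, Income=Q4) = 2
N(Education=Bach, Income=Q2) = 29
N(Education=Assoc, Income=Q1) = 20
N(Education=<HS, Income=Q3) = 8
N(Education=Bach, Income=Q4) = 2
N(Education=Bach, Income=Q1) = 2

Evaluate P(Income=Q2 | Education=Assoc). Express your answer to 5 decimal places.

Total with Education=Assoc: 20 + 26 + 3 + 2 = 51.
P(Income=Q2 | Education=Assoc) = 26/51 = 0.50980.

0.50980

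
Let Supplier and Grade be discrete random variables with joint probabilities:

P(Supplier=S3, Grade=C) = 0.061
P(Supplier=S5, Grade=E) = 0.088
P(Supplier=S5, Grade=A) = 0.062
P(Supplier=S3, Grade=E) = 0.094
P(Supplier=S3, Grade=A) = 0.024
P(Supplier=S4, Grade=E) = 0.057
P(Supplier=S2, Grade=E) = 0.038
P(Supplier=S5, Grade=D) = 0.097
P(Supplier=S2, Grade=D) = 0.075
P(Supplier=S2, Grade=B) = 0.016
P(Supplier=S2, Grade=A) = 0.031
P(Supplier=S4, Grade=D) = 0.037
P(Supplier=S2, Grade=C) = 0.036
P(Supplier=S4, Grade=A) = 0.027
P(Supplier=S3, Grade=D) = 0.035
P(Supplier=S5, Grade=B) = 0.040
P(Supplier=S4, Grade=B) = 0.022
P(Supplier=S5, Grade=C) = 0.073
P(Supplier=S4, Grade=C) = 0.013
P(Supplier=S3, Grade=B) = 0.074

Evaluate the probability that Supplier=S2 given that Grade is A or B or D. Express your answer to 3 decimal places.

P(Grade=A) = 0.031 + 0.024 + 0.027 + 0.062 = 0.144.
P(Grade=B) = 0.016 + 0.074 + 0.022 + 0.040 = 0.152.
P(Grade=D) = 0.075 + 0.035 + 0.037 + 0.097 = 0.244.
P(Grade ∈ {A, B, D}) = 0.144 + 0.152 + 0.244 = 0.540; P(Supplier=S2, Grade ∈ {A, B, D}) = 0.031 + 0.016 + 0.075 = 0.122.
P(Supplier=S2 | Grade ∈ {A, B, D}) = 0.122/0.540 = 0.226.

0.226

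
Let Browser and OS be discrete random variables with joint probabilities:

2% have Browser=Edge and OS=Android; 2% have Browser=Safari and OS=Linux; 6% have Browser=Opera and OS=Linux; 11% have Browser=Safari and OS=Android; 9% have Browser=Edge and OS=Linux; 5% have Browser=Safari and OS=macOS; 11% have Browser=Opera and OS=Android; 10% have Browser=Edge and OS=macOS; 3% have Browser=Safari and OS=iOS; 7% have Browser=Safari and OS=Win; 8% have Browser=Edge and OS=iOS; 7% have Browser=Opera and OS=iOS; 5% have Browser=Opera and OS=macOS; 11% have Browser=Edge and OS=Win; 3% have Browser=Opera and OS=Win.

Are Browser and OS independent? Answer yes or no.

no

P(Browser=Edge) = 0.40 and P(OS=Android) = 0.24, so their product is 0.0960, but P(Browser=Edge, OS=Android) = 0.02. Since these differ, Browser and OS are not independent.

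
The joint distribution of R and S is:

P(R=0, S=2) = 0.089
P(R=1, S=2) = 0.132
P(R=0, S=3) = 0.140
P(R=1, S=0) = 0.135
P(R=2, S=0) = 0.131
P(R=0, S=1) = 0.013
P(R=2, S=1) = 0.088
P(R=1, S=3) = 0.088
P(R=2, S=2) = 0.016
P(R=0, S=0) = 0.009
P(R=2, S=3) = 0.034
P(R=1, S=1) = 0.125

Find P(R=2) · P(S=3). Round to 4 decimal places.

0.0705

P(R=2) = 0.131 + 0.088 + 0.016 + 0.034 = 0.269.
P(S=3) = 0.140 + 0.088 + 0.034 = 0.262.
Product: 0.269 × 0.262 = 0.0705.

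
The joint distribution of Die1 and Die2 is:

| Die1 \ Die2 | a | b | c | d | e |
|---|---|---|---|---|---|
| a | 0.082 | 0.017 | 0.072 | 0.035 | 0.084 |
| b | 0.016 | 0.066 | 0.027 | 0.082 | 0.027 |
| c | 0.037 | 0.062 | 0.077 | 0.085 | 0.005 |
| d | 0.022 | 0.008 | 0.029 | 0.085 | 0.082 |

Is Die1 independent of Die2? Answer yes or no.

P(Die1=a) = 0.290 and P(Die2=d) = 0.287, so their product is 0.08323, but P(Die1=a, Die2=d) = 0.035. Since these differ, Die1 and Die2 are not independent.

no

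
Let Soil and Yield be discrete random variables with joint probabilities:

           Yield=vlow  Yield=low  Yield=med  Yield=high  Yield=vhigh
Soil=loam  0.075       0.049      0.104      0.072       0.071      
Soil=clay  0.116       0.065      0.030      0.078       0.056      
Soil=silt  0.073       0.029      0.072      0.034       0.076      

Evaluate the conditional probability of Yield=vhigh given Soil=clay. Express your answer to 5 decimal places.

0.16232

P(Soil=clay) = 0.116 + 0.065 + 0.030 + 0.078 + 0.056 = 0.345.
P(Yield=vhigh | Soil=clay) = 0.056/0.345 = 0.16232.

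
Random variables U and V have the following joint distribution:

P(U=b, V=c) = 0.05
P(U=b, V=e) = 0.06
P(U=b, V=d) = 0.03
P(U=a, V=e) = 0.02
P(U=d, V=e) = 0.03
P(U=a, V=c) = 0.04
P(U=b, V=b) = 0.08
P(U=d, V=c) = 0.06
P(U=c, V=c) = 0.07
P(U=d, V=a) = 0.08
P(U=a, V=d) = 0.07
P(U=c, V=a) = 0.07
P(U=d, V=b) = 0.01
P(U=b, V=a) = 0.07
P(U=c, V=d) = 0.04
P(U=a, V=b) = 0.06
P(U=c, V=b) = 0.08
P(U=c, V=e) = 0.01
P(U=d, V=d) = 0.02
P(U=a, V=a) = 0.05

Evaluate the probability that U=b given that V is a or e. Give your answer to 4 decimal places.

P(V=a) = 0.05 + 0.07 + 0.07 + 0.08 = 0.27.
P(V=e) = 0.02 + 0.06 + 0.01 + 0.03 = 0.12.
P(V ∈ {a, e}) = 0.27 + 0.12 = 0.39; P(U=b, V ∈ {a, e}) = 0.07 + 0.06 = 0.13.
P(U=b | V ∈ {a, e}) = 0.13/0.39 = 0.3333.

0.3333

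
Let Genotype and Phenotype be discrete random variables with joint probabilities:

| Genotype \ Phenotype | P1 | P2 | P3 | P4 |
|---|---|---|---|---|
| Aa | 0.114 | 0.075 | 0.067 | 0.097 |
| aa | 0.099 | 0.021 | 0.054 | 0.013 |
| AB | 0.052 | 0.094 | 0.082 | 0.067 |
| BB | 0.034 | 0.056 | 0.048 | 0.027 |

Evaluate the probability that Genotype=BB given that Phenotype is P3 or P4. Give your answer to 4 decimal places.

P(Phenotype=P3) = 0.067 + 0.054 + 0.082 + 0.048 = 0.251.
P(Phenotype=P4) = 0.097 + 0.013 + 0.067 + 0.027 = 0.204.
P(Phenotype ∈ {P3, P4}) = 0.251 + 0.204 = 0.455; P(Genotype=BB, Phenotype ∈ {P3, P4}) = 0.048 + 0.027 = 0.075.
P(Genotype=BB | Phenotype ∈ {P3, P4}) = 0.075/0.455 = 0.1648.

0.1648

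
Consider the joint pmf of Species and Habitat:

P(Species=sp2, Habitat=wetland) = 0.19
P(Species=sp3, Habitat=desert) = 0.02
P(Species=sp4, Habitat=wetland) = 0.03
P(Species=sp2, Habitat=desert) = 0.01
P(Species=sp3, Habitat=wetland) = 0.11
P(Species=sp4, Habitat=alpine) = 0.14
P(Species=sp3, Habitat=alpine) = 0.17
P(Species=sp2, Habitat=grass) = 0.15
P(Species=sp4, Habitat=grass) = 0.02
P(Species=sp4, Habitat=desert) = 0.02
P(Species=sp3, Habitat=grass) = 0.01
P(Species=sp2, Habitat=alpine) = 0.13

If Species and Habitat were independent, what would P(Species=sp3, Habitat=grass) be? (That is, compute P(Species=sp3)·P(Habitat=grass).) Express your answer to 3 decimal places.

0.056

P(Species=sp3) = 0.01 + 0.11 + 0.02 + 0.17 = 0.31.
P(Habitat=grass) = 0.15 + 0.01 + 0.02 = 0.18.
Product: 0.31 × 0.18 = 0.056.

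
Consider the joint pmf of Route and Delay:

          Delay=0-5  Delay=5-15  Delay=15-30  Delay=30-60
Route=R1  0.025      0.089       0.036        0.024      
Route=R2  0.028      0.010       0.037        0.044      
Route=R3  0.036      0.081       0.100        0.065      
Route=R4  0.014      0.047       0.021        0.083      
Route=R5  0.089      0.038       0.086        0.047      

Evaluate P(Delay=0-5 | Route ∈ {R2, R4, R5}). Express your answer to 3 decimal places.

0.241

P(Route=R2) = 0.028 + 0.010 + 0.037 + 0.044 = 0.119.
P(Route=R4) = 0.014 + 0.047 + 0.021 + 0.083 = 0.165.
P(Route=R5) = 0.089 + 0.038 + 0.086 + 0.047 = 0.260.
P(Route ∈ {R2, R4, R5}) = 0.119 + 0.165 + 0.260 = 0.544; P(Delay=0-5, Route ∈ {R2, R4, R5}) = 0.028 + 0.014 + 0.089 = 0.131.
P(Delay=0-5 | Route ∈ {R2, R4, R5}) = 0.131/0.544 = 0.241.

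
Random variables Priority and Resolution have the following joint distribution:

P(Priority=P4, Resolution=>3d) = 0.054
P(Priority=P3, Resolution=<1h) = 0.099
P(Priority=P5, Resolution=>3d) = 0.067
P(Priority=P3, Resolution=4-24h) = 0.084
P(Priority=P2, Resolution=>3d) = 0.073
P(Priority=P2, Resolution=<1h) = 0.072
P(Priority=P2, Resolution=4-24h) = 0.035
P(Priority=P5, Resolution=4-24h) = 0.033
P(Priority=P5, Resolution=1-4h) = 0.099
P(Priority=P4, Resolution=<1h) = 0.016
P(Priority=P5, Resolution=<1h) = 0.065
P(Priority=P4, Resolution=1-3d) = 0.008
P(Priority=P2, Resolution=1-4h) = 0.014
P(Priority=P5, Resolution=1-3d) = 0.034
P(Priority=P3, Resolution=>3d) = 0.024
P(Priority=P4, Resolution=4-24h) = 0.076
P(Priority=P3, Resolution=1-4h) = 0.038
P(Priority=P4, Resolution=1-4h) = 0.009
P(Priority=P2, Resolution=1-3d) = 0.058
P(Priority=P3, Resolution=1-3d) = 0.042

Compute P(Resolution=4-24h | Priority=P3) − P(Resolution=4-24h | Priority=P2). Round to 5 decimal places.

P(Priority=P3) = 0.099 + 0.038 + 0.084 + 0.042 + 0.024 = 0.287; P(Resolution=4-24h | Priority=P3) = 0.084/0.287 = 0.292683.
P(Priority=P2) = 0.072 + 0.014 + 0.035 + 0.058 + 0.073 = 0.252; P(Resolution=4-24h | Priority=P2) = 0.035/0.252 = 0.138889.
Difference = 0.15379.

0.15379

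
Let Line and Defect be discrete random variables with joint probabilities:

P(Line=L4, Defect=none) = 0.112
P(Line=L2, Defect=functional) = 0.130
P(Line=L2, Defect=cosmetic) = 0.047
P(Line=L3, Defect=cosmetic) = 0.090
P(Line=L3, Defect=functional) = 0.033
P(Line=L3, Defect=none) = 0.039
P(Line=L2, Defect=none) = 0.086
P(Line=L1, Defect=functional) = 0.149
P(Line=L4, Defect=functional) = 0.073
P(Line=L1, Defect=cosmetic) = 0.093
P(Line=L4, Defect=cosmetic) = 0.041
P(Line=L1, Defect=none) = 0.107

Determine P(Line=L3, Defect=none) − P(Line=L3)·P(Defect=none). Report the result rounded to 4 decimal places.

P(Line=L3) = 0.039 + 0.090 + 0.033 = 0.162.
P(Defect=none) = 0.107 + 0.086 + 0.039 + 0.112 = 0.344.
P(Line=L3, Defect=none) − P(Line=L3)P(Defect=none) = 0.039 − 0.162×0.344 = -0.0167.

-0.0167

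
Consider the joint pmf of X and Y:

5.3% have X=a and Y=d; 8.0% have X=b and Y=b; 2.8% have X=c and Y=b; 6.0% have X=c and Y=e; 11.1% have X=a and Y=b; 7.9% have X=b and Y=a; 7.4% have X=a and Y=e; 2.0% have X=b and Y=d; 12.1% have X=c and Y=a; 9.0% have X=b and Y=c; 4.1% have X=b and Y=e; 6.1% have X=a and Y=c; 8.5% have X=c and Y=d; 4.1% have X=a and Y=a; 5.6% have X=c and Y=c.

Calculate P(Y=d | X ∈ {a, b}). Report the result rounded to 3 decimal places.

0.112

P(X=a) = 0.041 + 0.111 + 0.061 + 0.053 + 0.074 = 0.340.
P(X=b) = 0.079 + 0.080 + 0.090 + 0.020 + 0.041 = 0.310.
P(X ∈ {a, b}) = 0.340 + 0.310 = 0.650; P(Y=d, X ∈ {a, b}) = 0.053 + 0.020 = 0.073.
P(Y=d | X ∈ {a, b}) = 0.073/0.650 = 0.112.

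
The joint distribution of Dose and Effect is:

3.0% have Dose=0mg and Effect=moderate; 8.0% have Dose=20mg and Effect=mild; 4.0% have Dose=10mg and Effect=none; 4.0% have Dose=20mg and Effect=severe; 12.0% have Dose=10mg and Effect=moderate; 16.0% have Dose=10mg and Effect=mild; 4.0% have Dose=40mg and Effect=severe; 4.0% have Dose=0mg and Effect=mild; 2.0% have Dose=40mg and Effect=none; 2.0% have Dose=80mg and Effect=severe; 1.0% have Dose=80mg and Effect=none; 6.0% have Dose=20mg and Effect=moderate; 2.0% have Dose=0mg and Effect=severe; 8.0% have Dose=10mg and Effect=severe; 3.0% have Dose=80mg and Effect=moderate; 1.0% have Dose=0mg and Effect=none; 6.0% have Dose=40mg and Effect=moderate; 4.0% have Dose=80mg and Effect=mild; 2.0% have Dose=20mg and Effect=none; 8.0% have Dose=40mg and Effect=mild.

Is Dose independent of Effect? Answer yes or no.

Every cell satisfies P(Dose,Effect) = P(Dose)·P(Effect). For instance P(Dose=10mg) = 0.400, P(Effect=none) = 0.100, and 0.400×0.100 = 0.040 matches the joint entry. So Dose and Effect are independent.

yes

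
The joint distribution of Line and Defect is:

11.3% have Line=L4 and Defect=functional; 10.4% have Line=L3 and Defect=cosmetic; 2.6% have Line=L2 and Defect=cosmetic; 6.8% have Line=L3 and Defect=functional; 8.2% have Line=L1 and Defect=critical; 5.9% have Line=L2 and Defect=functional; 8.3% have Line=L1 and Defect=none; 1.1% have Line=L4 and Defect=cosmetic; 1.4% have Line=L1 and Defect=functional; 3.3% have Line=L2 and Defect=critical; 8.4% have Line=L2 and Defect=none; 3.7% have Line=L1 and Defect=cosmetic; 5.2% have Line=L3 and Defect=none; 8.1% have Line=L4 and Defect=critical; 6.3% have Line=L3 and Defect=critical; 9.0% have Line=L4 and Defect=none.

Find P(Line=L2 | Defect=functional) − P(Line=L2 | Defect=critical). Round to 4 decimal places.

0.1049

P(Defect=functional) = 0.014 + 0.059 + 0.068 + 0.113 = 0.254; P(Line=L2 | Defect=functional) = 0.059/0.254 = 0.23228.
P(Defect=critical) = 0.082 + 0.033 + 0.063 + 0.081 = 0.259; P(Line=L2 | Defect=critical) = 0.033/0.259 = 0.12741.
Difference = 0.1049.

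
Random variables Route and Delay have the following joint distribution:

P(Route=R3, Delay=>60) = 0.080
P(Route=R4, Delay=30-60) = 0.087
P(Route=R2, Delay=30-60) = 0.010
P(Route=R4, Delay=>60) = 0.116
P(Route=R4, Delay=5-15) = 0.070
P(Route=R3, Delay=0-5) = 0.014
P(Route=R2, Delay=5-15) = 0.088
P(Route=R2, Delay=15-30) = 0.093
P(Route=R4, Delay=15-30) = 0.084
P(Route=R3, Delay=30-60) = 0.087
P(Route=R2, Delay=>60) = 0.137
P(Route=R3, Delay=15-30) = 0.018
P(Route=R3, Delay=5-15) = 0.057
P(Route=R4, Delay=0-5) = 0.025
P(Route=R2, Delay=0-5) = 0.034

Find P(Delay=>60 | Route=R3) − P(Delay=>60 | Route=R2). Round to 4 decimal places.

P(Route=R3) = 0.014 + 0.057 + 0.018 + 0.087 + 0.080 = 0.256; P(Delay=>60 | Route=R3) = 0.080/0.256 = 0.31250.
P(Route=R2) = 0.034 + 0.088 + 0.093 + 0.010 + 0.137 = 0.362; P(Delay=>60 | Route=R2) = 0.137/0.362 = 0.37845.
Difference = -0.0660.

-0.0660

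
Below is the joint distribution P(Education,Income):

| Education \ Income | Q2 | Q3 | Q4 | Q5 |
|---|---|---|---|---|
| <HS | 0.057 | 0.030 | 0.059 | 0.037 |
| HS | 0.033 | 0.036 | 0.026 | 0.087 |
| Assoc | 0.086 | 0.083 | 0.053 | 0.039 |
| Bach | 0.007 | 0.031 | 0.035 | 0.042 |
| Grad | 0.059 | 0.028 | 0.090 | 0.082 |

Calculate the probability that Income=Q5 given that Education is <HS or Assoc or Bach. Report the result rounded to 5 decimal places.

0.21109

P(Education=<HS) = 0.057 + 0.030 + 0.059 + 0.037 = 0.183.
P(Education=Assoc) = 0.086 + 0.083 + 0.053 + 0.039 = 0.261.
P(Education=Bach) = 0.007 + 0.031 + 0.035 + 0.042 = 0.115.
P(Education ∈ {<HS, Assoc, Bach}) = 0.183 + 0.261 + 0.115 = 0.559; P(Income=Q5, Education ∈ {<HS, Assoc, Bach}) = 0.037 + 0.039 + 0.042 = 0.118.
P(Income=Q5 | Education ∈ {<HS, Assoc, Bach}) = 0.118/0.559 = 0.21109.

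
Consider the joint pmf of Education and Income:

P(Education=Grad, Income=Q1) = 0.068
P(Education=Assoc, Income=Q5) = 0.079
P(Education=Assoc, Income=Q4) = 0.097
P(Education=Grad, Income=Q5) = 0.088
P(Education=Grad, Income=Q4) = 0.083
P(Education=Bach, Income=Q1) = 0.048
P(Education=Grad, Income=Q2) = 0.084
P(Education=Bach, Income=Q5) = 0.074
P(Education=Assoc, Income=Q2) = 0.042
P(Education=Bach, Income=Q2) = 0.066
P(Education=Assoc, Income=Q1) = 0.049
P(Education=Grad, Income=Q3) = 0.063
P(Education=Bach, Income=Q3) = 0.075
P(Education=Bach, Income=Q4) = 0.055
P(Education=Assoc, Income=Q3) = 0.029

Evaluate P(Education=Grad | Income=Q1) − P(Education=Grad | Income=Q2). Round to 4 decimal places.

-0.0254

P(Income=Q1) = 0.049 + 0.048 + 0.068 = 0.165; P(Education=Grad | Income=Q1) = 0.068/0.165 = 0.41212.
P(Income=Q2) = 0.042 + 0.066 + 0.084 = 0.192; P(Education=Grad | Income=Q2) = 0.084/0.192 = 0.43750.
Difference = -0.0254.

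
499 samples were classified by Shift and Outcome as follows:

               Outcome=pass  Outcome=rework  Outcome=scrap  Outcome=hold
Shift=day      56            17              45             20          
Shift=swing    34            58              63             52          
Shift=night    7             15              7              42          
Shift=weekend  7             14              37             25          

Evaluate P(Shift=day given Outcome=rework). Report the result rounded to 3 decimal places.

0.163

Total with Outcome=rework: 17 + 58 + 15 + 14 = 104.
P(Shift=day | Outcome=rework) = 17/104 = 0.163.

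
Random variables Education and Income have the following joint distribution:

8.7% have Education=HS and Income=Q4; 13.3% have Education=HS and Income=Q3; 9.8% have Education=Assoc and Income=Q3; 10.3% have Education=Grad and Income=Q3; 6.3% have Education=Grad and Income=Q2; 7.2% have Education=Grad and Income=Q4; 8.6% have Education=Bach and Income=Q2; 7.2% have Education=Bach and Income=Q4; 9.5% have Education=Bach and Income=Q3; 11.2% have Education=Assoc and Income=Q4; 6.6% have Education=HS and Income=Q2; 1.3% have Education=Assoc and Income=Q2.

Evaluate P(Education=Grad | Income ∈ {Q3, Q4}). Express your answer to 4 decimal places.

0.2267

P(Income=Q3) = 0.133 + 0.098 + 0.095 + 0.103 = 0.429.
P(Income=Q4) = 0.087 + 0.112 + 0.072 + 0.072 = 0.343.
P(Income ∈ {Q3, Q4}) = 0.429 + 0.343 = 0.772; P(Education=Grad, Income ∈ {Q3, Q4}) = 0.103 + 0.072 = 0.175.
P(Education=Grad | Income ∈ {Q3, Q4}) = 0.175/0.772 = 0.2267.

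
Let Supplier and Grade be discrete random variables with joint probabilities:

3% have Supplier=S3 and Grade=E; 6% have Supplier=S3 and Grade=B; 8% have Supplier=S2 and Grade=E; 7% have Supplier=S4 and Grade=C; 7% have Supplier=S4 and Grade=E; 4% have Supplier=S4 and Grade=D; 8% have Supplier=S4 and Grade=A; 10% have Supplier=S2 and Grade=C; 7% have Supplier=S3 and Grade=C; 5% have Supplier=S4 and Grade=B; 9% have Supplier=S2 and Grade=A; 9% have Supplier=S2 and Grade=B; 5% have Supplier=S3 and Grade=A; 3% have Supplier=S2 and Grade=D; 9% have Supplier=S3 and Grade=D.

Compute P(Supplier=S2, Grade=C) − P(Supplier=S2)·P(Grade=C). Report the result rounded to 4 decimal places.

P(Supplier=S2) = 0.09 + 0.09 + 0.10 + 0.03 + 0.08 = 0.39.
P(Grade=C) = 0.10 + 0.07 + 0.07 = 0.24.
P(Supplier=S2, Grade=C) − P(Supplier=S2)P(Grade=C) = 0.10 − 0.39×0.24 = 0.0064.

0.0064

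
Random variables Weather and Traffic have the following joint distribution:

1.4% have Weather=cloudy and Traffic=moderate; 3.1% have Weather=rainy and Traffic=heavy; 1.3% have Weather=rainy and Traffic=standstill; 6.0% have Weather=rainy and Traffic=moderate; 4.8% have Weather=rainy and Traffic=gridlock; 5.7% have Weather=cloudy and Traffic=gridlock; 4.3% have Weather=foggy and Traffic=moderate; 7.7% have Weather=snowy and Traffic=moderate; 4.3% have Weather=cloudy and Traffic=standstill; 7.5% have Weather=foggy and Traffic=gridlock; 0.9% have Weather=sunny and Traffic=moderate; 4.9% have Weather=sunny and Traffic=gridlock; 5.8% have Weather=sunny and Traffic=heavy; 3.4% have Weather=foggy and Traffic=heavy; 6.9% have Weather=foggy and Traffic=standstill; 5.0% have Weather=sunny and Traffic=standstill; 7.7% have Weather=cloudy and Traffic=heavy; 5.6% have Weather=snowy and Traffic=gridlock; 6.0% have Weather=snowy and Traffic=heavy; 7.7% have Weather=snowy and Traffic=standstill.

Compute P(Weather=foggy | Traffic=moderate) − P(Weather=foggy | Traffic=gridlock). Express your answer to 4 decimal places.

P(Traffic=moderate) = 0.009 + 0.014 + 0.060 + 0.077 + 0.043 = 0.203; P(Weather=foggy | Traffic=moderate) = 0.043/0.203 = 0.21182.
P(Traffic=gridlock) = 0.049 + 0.057 + 0.048 + 0.056 + 0.075 = 0.285; P(Weather=foggy | Traffic=gridlock) = 0.075/0.285 = 0.26316.
Difference = -0.0513.

-0.0513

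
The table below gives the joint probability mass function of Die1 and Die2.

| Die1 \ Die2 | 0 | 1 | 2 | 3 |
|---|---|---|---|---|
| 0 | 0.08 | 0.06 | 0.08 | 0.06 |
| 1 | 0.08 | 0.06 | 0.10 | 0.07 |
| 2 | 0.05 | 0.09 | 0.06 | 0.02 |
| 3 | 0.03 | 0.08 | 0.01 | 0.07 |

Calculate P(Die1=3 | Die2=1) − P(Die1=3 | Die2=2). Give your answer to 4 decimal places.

P(Die2=1) = 0.06 + 0.06 + 0.09 + 0.08 = 0.29; P(Die1=3 | Die2=1) = 0.08/0.29 = 0.27586.
P(Die2=2) = 0.08 + 0.10 + 0.06 + 0.01 = 0.25; P(Die1=3 | Die2=2) = 0.01/0.25 = 0.04000.
Difference = 0.2359.

0.2359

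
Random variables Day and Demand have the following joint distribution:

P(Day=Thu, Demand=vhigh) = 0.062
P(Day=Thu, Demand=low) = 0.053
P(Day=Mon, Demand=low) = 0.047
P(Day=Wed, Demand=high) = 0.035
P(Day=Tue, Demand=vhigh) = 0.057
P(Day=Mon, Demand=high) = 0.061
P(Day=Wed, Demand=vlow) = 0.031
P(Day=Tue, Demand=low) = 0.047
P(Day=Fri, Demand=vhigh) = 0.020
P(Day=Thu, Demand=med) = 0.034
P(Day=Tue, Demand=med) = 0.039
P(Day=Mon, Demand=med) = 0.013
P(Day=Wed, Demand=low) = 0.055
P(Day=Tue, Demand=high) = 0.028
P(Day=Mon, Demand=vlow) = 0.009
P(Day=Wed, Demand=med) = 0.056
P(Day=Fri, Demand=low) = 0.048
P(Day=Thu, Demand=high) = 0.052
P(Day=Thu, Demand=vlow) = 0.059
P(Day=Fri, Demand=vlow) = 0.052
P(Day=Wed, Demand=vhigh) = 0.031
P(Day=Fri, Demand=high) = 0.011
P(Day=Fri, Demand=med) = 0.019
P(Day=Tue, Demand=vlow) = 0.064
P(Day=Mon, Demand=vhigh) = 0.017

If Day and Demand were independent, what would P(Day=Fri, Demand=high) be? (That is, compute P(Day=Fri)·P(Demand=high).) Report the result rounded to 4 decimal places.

P(Day=Fri) = 0.052 + 0.048 + 0.019 + 0.011 + 0.020 = 0.150.
P(Demand=high) = 0.061 + 0.028 + 0.035 + 0.052 + 0.011 = 0.187.
Product: 0.150 × 0.187 = 0.0281.

0.0281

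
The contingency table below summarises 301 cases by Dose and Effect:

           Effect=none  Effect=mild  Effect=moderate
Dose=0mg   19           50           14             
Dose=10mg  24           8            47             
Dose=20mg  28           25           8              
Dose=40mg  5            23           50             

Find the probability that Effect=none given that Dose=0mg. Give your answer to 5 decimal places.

0.22892

Total with Dose=0mg: 19 + 50 + 14 = 83.
P(Effect=none | Dose=0mg) = 19/83 = 0.22892.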